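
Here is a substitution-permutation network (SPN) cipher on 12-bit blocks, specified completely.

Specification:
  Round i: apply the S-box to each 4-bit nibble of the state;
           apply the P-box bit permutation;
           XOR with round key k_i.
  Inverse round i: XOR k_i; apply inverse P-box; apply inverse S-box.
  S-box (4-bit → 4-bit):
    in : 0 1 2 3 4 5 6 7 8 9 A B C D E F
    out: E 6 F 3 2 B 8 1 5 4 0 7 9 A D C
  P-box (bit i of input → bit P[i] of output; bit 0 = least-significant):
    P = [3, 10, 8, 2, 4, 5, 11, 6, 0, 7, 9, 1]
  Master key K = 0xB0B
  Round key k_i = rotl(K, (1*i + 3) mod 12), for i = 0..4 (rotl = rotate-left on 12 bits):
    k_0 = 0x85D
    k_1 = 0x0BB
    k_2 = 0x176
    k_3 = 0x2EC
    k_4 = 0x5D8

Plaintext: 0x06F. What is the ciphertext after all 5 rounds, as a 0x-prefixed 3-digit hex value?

s_0 = plaintext = 0x06F
s_1 = Round(s_0, k_0) = 0xB9B
s_2 = Round(s_1, k_1) = 0xF32
s_3 = Round(s_2, k_2) = 0x648
s_4 = Round(s_3, k_3) = 0x3C6
s_5 = Round(s_4, k_4) = 0x50D

0x50D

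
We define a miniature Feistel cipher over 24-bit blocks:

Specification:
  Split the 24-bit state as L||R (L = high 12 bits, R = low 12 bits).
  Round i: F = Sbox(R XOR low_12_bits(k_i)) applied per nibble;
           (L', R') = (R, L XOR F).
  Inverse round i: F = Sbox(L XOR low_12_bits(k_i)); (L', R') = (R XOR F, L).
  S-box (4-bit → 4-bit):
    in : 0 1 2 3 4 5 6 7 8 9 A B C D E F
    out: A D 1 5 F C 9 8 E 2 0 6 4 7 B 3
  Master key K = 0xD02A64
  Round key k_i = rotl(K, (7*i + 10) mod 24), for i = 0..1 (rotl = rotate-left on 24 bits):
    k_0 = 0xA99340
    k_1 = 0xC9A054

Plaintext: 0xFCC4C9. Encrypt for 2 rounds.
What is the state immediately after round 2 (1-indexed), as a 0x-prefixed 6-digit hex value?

0x72EC49

s_0 = plaintext = 0xFCC4C9
s_1 = Round(s_0, k_0) = 0x4C972E
s_2 = Round(s_1, k_1) = 0x72EC49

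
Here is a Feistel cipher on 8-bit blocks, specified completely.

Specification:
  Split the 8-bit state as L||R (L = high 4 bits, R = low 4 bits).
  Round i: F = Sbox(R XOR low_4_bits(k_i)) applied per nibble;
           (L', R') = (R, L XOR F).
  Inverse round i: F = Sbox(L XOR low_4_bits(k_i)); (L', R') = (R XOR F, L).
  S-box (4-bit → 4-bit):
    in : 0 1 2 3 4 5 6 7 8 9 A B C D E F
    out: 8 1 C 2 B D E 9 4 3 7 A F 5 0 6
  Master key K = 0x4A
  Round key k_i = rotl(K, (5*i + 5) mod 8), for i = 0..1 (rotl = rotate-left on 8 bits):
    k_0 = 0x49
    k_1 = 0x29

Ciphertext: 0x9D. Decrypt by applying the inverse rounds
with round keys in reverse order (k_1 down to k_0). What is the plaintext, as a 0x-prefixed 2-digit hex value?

0x65

s_0 = ciphertext = 0x9D
s_1 = InvRound(s_0, k_1) = 0x59
s_2 = InvRound(s_1, k_0) = 0x65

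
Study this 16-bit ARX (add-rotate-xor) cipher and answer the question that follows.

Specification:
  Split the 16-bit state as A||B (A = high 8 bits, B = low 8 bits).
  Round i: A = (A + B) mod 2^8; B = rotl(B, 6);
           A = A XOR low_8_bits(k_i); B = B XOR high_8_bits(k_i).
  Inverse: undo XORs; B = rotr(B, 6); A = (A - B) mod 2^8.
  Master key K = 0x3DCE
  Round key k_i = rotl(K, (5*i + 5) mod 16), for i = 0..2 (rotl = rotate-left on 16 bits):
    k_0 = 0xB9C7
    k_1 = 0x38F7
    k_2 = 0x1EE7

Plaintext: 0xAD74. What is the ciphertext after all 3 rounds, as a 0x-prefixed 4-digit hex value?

s_0 = plaintext = 0xAD74
s_1 = Round(s_0, k_0) = 0xE6A4
s_2 = Round(s_1, k_1) = 0x7D11
s_3 = Round(s_2, k_2) = 0x695A

0x695A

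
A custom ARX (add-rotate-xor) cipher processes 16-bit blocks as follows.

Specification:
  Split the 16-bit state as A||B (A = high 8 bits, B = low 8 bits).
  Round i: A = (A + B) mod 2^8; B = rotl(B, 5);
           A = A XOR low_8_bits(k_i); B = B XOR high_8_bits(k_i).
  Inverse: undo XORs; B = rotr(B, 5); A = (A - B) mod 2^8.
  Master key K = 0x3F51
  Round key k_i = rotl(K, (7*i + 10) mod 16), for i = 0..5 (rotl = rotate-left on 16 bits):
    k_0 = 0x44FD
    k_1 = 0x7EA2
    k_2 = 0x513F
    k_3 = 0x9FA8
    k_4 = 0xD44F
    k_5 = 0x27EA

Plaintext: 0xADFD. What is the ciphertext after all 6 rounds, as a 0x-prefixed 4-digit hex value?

0x037B

s_0 = plaintext = 0xADFD
s_1 = Round(s_0, k_0) = 0x57FB
s_2 = Round(s_1, k_1) = 0xF001
s_3 = Round(s_2, k_2) = 0xCE71
s_4 = Round(s_3, k_3) = 0x97B1
s_5 = Round(s_4, k_4) = 0x07E2
s_6 = Round(s_5, k_5) = 0x037B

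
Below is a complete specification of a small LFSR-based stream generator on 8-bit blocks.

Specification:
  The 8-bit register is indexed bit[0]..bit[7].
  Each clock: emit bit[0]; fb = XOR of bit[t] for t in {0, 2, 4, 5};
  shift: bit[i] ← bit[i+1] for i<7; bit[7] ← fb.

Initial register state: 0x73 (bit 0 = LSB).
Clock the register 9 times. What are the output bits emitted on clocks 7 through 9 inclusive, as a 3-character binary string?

101

reg_0 = 0x73
clock 1: out=1, reg = 0xB9
clock 2: out=1, reg = 0xDC
clock 3: out=0, reg = 0x6E
clock 4: out=0, reg = 0x37
clock 5: out=1, reg = 0x1B
clock 6: out=1, reg = 0x0D
clock 7: out=1, reg = 0x06
clock 8: out=0, reg = 0x83
clock 9: out=1, reg = 0xC1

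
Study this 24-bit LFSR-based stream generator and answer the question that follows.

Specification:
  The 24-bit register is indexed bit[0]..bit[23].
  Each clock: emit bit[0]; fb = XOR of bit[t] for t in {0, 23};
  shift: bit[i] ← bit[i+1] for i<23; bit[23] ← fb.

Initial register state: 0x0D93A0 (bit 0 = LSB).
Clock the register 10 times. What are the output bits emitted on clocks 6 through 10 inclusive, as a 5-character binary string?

reg_0 = 0x0D93A0
clock 1: out=0, reg = 0x06C9D0
clock 2: out=0, reg = 0x0364E8
clock 3: out=0, reg = 0x01B274
clock 4: out=0, reg = 0x00D93A
clock 5: out=0, reg = 0x006C9D
clock 6: out=1, reg = 0x80364E
clock 7: out=0, reg = 0xC01B27
clock 8: out=1, reg = 0x600D93
clock 9: out=1, reg = 0xB006C9
clock 10: out=1, reg = 0x580364

10111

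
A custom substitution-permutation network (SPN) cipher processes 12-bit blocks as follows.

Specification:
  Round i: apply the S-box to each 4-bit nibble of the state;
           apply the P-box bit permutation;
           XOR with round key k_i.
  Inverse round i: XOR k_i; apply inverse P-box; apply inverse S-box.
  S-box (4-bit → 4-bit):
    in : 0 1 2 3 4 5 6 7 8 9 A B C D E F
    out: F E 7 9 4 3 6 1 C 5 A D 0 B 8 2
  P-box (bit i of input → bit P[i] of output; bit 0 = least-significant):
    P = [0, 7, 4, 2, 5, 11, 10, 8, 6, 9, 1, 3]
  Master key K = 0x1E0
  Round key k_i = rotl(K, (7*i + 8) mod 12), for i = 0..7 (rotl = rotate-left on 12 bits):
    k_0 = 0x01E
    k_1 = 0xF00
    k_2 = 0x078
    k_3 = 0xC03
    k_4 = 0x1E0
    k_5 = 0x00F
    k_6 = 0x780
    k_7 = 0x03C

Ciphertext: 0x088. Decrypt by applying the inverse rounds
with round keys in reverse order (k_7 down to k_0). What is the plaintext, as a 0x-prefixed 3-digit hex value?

0x1B1

s_0 = ciphertext = 0x088
s_1 = InvRound(s_0, k_7) = 0xC71
s_2 = InvRound(s_1, k_6) = 0x5D2
s_3 = InvRound(s_2, k_5) = 0x380
s_4 = InvRound(s_3, k_4) = 0x57C
s_5 = InvRound(s_4, k_3) = 0xBDB
s_6 = InvRound(s_5, k_2) = 0x6D5
s_7 = InvRound(s_6, k_1) = 0x7A0
s_8 = InvRound(s_7, k_0) = 0x1B1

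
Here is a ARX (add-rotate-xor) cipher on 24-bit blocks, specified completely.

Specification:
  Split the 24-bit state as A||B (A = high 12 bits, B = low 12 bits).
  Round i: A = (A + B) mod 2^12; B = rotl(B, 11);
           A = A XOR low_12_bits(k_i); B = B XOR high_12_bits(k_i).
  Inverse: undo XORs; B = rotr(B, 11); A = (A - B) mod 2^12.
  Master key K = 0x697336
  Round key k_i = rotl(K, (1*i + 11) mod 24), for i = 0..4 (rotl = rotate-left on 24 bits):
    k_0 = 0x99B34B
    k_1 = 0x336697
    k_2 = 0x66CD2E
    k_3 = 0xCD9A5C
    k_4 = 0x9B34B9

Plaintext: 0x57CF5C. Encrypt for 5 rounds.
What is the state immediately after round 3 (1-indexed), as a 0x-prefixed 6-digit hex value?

0x2A507A

s_0 = plaintext = 0x57CF5C
s_1 = Round(s_0, k_0) = 0x793E35
s_2 = Round(s_1, k_1) = 0x35FC2C
s_3 = Round(s_2, k_2) = 0x2A507A
s_4 = Round(s_3, k_3) = 0x943CE4
s_5 = Round(s_4, k_4) = 0x29EFC1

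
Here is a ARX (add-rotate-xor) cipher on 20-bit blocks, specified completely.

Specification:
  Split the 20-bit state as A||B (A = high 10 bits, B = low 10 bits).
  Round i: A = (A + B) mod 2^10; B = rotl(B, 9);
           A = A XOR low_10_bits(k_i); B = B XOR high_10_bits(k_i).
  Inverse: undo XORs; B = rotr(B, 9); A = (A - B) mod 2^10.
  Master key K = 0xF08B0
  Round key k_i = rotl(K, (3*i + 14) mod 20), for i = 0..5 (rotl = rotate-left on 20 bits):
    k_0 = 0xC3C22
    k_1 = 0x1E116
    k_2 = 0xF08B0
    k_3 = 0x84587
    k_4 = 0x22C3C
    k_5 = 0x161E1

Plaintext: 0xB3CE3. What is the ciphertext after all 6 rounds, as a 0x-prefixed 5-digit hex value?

s_0 = plaintext = 0xB3CE3
s_1 = Round(s_0, k_0) = 0xE417E
s_2 = Round(s_1, k_1) = 0x060C7
s_3 = Round(s_2, k_2) = 0x1BDA1
s_4 = Round(s_3, k_3) = 0xE5CC1
s_5 = Round(s_4, k_4) = 0x192EB
s_6 = Round(s_5, k_5) = 0xABB2D

0xABB2D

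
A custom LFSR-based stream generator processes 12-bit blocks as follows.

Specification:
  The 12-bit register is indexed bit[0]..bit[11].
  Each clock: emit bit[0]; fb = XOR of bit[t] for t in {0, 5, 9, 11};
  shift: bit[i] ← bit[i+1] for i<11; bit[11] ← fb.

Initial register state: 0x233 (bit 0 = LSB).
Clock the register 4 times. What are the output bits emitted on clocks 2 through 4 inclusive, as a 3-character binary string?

reg_0 = 0x233
clock 1: out=1, reg = 0x919
clock 2: out=1, reg = 0x48C
clock 3: out=0, reg = 0x246
clock 4: out=0, reg = 0x923

100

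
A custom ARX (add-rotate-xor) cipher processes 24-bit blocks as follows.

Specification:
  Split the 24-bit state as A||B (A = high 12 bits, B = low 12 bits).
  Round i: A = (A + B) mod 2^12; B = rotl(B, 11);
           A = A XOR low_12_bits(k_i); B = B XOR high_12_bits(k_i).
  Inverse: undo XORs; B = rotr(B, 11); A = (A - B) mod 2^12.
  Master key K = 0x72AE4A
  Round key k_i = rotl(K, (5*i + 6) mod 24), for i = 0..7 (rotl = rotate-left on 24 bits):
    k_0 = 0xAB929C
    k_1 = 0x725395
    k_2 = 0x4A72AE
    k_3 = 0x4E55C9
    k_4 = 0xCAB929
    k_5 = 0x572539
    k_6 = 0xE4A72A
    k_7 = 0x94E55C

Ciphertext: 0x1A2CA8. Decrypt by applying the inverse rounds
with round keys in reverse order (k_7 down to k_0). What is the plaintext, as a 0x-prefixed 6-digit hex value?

s_0 = ciphertext = 0x1A2CA8
s_1 = InvRound(s_0, k_7) = 0x932BCC
s_2 = InvRound(s_1, k_6) = 0x30CB0C
s_3 = InvRound(s_2, k_5) = 0x938CFD
s_4 = InvRound(s_3, k_4) = 0xF650AC
s_5 = InvRound(s_4, k_3) = 0x21A892
s_6 = InvRound(s_5, k_2) = 0x84986B
s_7 = InvRound(s_6, k_1) = 0xD3FE9D
s_8 = InvRound(s_7, k_0) = 0x75B848

0x75B848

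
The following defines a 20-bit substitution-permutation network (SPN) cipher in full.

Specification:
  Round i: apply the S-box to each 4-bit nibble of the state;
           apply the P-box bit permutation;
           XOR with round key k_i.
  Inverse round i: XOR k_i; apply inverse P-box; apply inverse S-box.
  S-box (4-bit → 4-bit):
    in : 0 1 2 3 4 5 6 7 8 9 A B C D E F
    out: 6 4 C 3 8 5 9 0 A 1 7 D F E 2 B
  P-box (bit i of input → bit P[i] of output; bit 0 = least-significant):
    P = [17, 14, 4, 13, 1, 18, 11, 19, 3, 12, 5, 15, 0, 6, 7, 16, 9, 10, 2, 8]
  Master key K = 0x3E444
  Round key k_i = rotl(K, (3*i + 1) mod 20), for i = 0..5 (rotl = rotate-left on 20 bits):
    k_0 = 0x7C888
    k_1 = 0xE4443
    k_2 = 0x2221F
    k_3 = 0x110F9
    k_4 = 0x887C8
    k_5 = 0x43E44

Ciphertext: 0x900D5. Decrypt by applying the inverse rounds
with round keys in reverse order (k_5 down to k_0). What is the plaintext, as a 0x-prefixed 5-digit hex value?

0x148FD

s_0 = ciphertext = 0x900D5
s_1 = InvRound(s_0, k_5) = 0x3BED2
s_2 = InvRound(s_1, k_4) = 0x443BB
s_3 = InvRound(s_2, k_3) = 0x68E3E
s_4 = InvRound(s_3, k_2) = 0xE9204
s_5 = InvRound(s_4, k_1) = 0xA389E
s_6 = InvRound(s_5, k_0) = 0x148FD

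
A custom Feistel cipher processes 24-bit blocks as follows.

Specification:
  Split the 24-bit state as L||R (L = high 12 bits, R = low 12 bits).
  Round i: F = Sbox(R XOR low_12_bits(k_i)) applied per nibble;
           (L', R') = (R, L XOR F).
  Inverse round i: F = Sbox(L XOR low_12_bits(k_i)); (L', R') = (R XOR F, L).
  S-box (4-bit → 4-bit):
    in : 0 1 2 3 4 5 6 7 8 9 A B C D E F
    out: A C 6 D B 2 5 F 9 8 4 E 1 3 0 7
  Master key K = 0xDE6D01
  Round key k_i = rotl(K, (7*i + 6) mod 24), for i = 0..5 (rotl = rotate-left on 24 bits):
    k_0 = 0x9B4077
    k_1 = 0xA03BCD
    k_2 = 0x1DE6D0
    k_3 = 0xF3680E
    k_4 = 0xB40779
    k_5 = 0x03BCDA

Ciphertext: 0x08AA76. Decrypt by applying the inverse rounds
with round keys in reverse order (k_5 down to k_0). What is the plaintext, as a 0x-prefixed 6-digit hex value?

0x763ABA

s_0 = ciphertext = 0x08AA76
s_1 = InvRound(s_0, k_5) = 0xB5C08A
s_2 = InvRound(s_1, k_4) = 0x1E8B5C
s_3 = InvRound(s_2, k_3) = 0x3591E8
s_4 = InvRound(s_3, k_2) = 0x370359
s_5 = InvRound(s_4, k_1) = 0xABA370
s_6 = InvRound(s_5, k_0) = 0x763ABA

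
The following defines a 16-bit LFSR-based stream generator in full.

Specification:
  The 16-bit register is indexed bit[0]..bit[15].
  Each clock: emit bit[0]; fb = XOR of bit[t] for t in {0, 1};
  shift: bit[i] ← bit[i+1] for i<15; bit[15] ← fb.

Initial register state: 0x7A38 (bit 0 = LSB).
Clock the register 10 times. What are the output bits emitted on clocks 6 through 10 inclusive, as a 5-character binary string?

10001

reg_0 = 0x7A38
clock 1: out=0, reg = 0x3D1C
clock 2: out=0, reg = 0x1E8E
clock 3: out=0, reg = 0x8F47
clock 4: out=1, reg = 0x47A3
clock 5: out=1, reg = 0x23D1
clock 6: out=1, reg = 0x91E8
clock 7: out=0, reg = 0x48F4
clock 8: out=0, reg = 0x247A
clock 9: out=0, reg = 0x923D
clock 10: out=1, reg = 0xC91E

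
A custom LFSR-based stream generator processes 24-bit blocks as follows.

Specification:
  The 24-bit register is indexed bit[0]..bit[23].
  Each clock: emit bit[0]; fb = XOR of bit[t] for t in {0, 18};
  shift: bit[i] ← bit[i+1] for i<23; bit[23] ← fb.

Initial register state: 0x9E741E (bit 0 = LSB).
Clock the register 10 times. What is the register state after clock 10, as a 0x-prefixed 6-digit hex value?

0x9E679D

reg_0 = 0x9E741E
clock 1: out=0, reg = 0xCF3A0F
clock 2: out=1, reg = 0x679D07
clock 3: out=1, reg = 0x33CE83
clock 4: out=1, reg = 0x99E741
clock 5: out=1, reg = 0xCCF3A0
clock 6: out=0, reg = 0xE679D0
clock 7: out=0, reg = 0xF33CE8
clock 8: out=0, reg = 0x799E74
clock 9: out=0, reg = 0x3CCF3A
clock 10: out=0, reg = 0x9E679D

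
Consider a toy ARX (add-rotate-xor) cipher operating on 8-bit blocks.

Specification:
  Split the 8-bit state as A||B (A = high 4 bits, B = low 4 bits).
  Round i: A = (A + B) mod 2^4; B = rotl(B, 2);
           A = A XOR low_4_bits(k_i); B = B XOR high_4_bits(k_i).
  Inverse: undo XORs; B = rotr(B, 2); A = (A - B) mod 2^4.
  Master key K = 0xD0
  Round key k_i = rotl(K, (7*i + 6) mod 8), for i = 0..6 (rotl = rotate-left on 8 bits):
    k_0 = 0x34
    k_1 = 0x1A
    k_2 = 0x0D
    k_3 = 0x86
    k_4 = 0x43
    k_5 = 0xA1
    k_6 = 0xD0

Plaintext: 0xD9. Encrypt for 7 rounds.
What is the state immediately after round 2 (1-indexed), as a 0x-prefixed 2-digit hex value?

0xD4

s_0 = plaintext = 0xD9
s_1 = Round(s_0, k_0) = 0x25
s_2 = Round(s_1, k_1) = 0xD4
s_3 = Round(s_2, k_2) = 0xC1
s_4 = Round(s_3, k_3) = 0xBC
s_5 = Round(s_4, k_4) = 0x47
s_6 = Round(s_5, k_5) = 0xA7
s_7 = Round(s_6, k_6) = 0x10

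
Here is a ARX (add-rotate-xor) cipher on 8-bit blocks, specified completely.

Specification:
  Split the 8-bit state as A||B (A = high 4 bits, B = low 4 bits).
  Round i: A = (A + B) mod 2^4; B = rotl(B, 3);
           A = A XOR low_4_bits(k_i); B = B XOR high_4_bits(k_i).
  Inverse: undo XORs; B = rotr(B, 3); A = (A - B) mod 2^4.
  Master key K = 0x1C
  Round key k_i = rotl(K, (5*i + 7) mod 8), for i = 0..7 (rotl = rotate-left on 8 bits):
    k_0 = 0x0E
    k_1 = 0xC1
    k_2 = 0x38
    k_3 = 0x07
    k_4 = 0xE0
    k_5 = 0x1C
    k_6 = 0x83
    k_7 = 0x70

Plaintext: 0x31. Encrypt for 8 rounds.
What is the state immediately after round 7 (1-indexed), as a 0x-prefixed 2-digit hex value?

0xCC

s_0 = plaintext = 0x31
s_1 = Round(s_0, k_0) = 0xA8
s_2 = Round(s_1, k_1) = 0x38
s_3 = Round(s_2, k_2) = 0x37
s_4 = Round(s_3, k_3) = 0xDB
s_5 = Round(s_4, k_4) = 0x83
s_6 = Round(s_5, k_5) = 0x78
s_7 = Round(s_6, k_6) = 0xCC
s_8 = Round(s_7, k_7) = 0x81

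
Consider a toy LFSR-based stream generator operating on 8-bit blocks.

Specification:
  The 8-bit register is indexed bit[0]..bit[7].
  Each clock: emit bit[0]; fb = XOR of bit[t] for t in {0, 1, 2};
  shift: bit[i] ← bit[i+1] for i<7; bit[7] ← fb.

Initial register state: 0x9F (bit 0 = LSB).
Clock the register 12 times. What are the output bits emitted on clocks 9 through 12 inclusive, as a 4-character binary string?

reg_0 = 0x9F
clock 1: out=1, reg = 0xCF
clock 2: out=1, reg = 0xE7
clock 3: out=1, reg = 0xF3
clock 4: out=1, reg = 0x79
clock 5: out=1, reg = 0xBC
clock 6: out=0, reg = 0xDE
clock 7: out=0, reg = 0x6F
clock 8: out=1, reg = 0xB7
clock 9: out=1, reg = 0xDB
clock 10: out=1, reg = 0x6D
clock 11: out=1, reg = 0x36
clock 12: out=0, reg = 0x1B

1110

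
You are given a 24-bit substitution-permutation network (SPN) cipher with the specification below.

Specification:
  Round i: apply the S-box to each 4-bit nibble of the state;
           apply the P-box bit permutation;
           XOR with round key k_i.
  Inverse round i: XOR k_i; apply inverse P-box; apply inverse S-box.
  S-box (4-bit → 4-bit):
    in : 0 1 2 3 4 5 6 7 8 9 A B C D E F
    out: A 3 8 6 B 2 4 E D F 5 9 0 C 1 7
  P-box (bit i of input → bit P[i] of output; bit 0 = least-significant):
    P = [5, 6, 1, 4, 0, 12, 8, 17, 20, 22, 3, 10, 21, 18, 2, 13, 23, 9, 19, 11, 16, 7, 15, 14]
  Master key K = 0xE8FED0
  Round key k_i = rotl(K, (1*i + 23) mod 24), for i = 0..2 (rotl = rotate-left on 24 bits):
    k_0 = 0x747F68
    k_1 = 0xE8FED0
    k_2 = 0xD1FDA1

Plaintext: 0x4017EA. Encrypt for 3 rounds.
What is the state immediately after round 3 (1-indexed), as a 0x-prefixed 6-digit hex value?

s_0 = plaintext = 0x4017EA
s_1 = Round(s_0, k_0) = 0x1131C3
s_2 = Round(s_1, k_1) = 0x3DFC16
s_3 = Round(s_2, k_2) = 0xFD6526

0xFD6526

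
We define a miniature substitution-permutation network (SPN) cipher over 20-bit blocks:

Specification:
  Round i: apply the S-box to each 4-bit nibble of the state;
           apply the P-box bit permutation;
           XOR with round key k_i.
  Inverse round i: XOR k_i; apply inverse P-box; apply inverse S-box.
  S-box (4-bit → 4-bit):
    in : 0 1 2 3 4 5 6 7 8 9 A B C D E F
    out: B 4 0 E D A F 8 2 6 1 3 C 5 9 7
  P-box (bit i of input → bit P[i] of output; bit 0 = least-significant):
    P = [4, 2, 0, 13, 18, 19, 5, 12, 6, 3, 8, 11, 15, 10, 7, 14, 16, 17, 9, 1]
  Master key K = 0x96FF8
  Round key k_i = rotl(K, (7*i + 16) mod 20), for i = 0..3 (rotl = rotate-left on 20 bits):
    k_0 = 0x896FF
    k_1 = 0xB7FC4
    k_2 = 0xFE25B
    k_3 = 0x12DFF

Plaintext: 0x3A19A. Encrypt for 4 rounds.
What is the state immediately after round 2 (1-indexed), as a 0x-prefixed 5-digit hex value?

0xB677D

s_0 = plaintext = 0x3A19A
s_1 = Round(s_0, k_0) = 0x215CD
s_2 = Round(s_1, k_1) = 0xB677D
s_3 = Round(s_2, k_2) = 0xC3ECA
s_4 = Round(s_3, k_3) = 0x1730D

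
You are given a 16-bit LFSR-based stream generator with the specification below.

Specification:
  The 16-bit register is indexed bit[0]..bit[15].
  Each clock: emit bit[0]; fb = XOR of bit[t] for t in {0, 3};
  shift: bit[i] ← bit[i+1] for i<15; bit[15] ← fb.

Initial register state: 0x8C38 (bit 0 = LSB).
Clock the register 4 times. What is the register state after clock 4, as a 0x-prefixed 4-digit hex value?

0xF8C3

reg_0 = 0x8C38
clock 1: out=0, reg = 0xC61C
clock 2: out=0, reg = 0xE30E
clock 3: out=0, reg = 0xF187
clock 4: out=1, reg = 0xF8C3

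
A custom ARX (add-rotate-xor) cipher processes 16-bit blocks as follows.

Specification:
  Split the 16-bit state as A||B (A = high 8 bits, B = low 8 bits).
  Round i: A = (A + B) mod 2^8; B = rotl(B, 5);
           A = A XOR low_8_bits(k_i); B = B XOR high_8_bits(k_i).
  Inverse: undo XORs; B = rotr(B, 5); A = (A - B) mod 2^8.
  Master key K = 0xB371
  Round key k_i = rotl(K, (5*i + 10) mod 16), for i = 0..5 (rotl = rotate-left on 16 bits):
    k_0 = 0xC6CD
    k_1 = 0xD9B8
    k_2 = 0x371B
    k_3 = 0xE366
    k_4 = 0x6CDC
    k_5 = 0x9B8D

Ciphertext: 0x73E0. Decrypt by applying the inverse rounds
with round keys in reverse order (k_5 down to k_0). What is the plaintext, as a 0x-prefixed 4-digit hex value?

0x7ECB

s_0 = ciphertext = 0x73E0
s_1 = InvRound(s_0, k_5) = 0x23DB
s_2 = InvRound(s_1, k_4) = 0x42BD
s_3 = InvRound(s_2, k_3) = 0x32F2
s_4 = InvRound(s_3, k_2) = 0xFB2E
s_5 = InvRound(s_4, k_1) = 0x84BF
s_6 = InvRound(s_5, k_0) = 0x7ECB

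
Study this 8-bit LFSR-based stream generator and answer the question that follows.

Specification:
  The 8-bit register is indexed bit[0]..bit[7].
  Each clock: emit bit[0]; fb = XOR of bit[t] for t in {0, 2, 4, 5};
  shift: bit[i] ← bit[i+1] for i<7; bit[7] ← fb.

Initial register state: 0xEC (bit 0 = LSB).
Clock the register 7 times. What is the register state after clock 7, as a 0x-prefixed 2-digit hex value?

0x9D

reg_0 = 0xEC
clock 1: out=0, reg = 0x76
clock 2: out=0, reg = 0xBB
clock 3: out=1, reg = 0xDD
clock 4: out=1, reg = 0xEE
clock 5: out=0, reg = 0x77
clock 6: out=1, reg = 0x3B
clock 7: out=1, reg = 0x9D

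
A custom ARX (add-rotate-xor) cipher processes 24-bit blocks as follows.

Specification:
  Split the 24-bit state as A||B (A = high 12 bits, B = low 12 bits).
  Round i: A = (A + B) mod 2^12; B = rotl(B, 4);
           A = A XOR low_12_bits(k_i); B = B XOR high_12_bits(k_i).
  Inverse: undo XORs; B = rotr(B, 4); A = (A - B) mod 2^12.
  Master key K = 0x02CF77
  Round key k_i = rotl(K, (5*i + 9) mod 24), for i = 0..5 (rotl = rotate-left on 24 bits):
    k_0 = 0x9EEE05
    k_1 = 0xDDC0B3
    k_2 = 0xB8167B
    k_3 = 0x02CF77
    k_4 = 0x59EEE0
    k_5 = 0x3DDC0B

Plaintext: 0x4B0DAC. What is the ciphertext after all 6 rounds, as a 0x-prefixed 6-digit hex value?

0xE2D344

s_0 = plaintext = 0x4B0DAC
s_1 = Round(s_0, k_0) = 0xC59323
s_2 = Round(s_1, k_1) = 0xFCFFEF
s_3 = Round(s_2, k_2) = 0x9C557E
s_4 = Round(s_3, k_3) = 0x0347C9
s_5 = Round(s_4, k_4) = 0x91D909
s_6 = Round(s_5, k_5) = 0xE2D344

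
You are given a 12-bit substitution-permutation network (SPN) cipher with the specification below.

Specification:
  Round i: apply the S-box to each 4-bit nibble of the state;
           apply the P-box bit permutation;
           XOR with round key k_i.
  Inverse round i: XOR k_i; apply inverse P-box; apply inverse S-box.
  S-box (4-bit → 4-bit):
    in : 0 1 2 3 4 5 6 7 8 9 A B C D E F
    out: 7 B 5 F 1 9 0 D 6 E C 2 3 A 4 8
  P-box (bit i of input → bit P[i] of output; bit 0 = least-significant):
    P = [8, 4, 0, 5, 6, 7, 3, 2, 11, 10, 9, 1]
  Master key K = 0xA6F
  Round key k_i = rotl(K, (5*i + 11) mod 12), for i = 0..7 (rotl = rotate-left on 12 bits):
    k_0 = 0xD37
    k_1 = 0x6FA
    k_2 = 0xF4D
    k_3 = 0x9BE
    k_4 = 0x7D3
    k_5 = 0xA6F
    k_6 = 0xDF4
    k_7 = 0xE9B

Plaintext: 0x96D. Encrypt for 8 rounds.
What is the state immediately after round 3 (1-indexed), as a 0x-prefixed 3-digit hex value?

0x08A

s_0 = plaintext = 0x96D
s_1 = Round(s_0, k_0) = 0xB05
s_2 = Round(s_1, k_1) = 0x312
s_3 = Round(s_2, k_2) = 0x08A
s_4 = Round(s_3, k_3) = 0x717
s_5 = Round(s_4, k_4) = 0xC34
s_6 = Round(s_5, k_5) = 0x7A3
s_7 = Round(s_6, k_6) = 0x6CB
s_8 = Round(s_7, k_7) = 0xE4B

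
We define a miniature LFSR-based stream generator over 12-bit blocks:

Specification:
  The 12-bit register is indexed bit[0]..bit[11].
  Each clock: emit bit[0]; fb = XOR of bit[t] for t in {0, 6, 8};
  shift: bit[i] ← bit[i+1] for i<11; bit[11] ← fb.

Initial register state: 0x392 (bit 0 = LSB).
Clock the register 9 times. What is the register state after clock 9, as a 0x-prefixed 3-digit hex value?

0x579

reg_0 = 0x392
clock 1: out=0, reg = 0x9C9
clock 2: out=1, reg = 0xCE4
clock 3: out=0, reg = 0xE72
clock 4: out=0, reg = 0xF39
clock 5: out=1, reg = 0x79C
clock 6: out=0, reg = 0xBCE
clock 7: out=0, reg = 0x5E7
clock 8: out=1, reg = 0xAF3
clock 9: out=1, reg = 0x579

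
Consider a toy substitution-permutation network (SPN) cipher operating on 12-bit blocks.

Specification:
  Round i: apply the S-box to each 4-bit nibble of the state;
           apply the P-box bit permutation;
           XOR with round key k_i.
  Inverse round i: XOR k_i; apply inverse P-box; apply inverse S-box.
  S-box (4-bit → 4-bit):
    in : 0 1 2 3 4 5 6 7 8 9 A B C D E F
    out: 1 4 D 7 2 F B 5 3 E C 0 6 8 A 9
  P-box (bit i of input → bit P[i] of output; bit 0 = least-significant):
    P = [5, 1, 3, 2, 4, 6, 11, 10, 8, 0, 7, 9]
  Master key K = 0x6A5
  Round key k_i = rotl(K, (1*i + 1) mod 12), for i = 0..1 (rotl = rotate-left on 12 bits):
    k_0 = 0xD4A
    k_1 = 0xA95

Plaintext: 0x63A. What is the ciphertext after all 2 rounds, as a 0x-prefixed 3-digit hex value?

s_0 = plaintext = 0x63A
s_1 = Round(s_0, k_0) = 0x617
s_2 = Round(s_1, k_1) = 0x1BC

0x1BC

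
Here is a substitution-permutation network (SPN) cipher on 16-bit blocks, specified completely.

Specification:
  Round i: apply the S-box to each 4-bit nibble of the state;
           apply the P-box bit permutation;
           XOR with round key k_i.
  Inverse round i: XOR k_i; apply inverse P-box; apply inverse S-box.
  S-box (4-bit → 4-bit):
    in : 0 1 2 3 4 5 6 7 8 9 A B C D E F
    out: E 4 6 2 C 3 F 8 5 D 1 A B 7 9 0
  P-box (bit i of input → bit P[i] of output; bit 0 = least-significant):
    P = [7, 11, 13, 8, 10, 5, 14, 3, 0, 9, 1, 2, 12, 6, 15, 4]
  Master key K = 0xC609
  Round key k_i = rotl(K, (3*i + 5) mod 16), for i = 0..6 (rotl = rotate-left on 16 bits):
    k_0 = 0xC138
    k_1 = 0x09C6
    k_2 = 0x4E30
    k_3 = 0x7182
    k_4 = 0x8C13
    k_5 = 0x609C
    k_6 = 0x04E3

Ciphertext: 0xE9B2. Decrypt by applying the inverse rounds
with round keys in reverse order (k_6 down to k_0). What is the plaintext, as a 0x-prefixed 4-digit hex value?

s_0 = ciphertext = 0xE9B2
s_1 = InvRound(s_0, k_6) = 0x0A80
s_2 = InvRound(s_1, k_5) = 0x7B42
s_3 = InvRound(s_2, k_4) = 0x6584
s_4 = InvRound(s_3, k_3) = 0xA4AF
s_5 = InvRound(s_4, k_2) = 0x464D
s_6 = InvRound(s_5, k_1) = 0xFD9C
s_7 = InvRound(s_6, k_0) = 0xA75D

0xA75D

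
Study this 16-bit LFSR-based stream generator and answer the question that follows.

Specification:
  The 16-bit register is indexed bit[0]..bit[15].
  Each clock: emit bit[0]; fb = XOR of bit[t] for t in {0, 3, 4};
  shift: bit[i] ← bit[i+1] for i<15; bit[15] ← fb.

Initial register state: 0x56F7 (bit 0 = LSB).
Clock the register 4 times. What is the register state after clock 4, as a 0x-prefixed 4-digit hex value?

reg_0 = 0x56F7
clock 1: out=1, reg = 0x2B7B
clock 2: out=1, reg = 0x95BD
clock 3: out=1, reg = 0xCADE
clock 4: out=0, reg = 0x656F

0x656F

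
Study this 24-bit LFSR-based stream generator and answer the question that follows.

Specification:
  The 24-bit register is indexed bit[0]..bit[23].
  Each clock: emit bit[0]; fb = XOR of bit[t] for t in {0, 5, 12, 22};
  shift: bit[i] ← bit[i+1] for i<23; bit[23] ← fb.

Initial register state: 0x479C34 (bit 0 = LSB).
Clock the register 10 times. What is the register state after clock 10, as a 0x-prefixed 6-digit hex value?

reg_0 = 0x479C34
clock 1: out=0, reg = 0xA3CE1A
clock 2: out=0, reg = 0x51E70D
clock 3: out=1, reg = 0x28F386
clock 4: out=0, reg = 0x9479C3
clock 5: out=1, reg = 0x4A3CE1
clock 6: out=1, reg = 0x251E70
clock 7: out=0, reg = 0x128F38
clock 8: out=0, reg = 0x89479C
clock 9: out=0, reg = 0x44A3CE
clock 10: out=0, reg = 0xA251E7

0xA251E7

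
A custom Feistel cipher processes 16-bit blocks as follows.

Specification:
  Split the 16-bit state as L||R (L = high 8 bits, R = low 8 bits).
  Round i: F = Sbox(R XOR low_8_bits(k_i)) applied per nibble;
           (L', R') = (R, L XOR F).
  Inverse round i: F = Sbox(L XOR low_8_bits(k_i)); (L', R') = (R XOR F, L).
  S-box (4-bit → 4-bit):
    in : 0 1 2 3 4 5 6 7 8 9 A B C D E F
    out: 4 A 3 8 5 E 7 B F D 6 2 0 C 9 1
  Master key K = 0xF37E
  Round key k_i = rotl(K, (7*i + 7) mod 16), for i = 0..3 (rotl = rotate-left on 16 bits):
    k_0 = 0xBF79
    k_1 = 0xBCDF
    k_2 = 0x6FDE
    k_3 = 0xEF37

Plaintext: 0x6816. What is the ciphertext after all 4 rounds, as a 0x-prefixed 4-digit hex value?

s_0 = plaintext = 0x6816
s_1 = Round(s_0, k_0) = 0x1619
s_2 = Round(s_1, k_1) = 0x1911
s_3 = Round(s_2, k_2) = 0x1118
s_4 = Round(s_3, k_3) = 0x1820

0x1820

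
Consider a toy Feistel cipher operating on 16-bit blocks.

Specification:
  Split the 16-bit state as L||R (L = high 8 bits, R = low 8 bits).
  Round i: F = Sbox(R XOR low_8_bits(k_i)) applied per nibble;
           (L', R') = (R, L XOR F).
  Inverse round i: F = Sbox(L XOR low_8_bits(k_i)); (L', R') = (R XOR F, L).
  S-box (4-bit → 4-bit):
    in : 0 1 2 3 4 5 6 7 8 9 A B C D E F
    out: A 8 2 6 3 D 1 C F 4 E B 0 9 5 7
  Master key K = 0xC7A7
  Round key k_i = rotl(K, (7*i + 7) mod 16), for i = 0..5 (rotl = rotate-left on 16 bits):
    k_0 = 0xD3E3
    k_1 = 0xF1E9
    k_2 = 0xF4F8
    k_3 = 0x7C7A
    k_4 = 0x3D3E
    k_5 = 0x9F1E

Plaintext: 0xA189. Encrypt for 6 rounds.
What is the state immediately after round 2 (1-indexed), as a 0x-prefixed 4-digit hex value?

0xBF58

s_0 = plaintext = 0xA189
s_1 = Round(s_0, k_0) = 0x89BF
s_2 = Round(s_1, k_1) = 0xBF58
s_3 = Round(s_2, k_2) = 0x5855
s_4 = Round(s_3, k_3) = 0x557F
s_5 = Round(s_4, k_4) = 0x7F6D
s_6 = Round(s_5, k_5) = 0x6DB9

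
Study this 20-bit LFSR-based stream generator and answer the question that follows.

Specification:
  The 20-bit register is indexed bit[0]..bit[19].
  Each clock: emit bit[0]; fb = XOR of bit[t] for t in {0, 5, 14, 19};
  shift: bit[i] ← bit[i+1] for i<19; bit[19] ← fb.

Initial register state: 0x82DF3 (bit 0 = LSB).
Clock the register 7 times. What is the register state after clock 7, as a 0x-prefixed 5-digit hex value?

reg_0 = 0x82DF3
clock 1: out=1, reg = 0xC16F9
clock 2: out=1, reg = 0xE0B7C
clock 3: out=0, reg = 0x705BE
clock 4: out=0, reg = 0xB82DF
clock 5: out=1, reg = 0x5C16F
clock 6: out=1, reg = 0xAE0B7
clock 7: out=1, reg = 0x5705B

0x5705B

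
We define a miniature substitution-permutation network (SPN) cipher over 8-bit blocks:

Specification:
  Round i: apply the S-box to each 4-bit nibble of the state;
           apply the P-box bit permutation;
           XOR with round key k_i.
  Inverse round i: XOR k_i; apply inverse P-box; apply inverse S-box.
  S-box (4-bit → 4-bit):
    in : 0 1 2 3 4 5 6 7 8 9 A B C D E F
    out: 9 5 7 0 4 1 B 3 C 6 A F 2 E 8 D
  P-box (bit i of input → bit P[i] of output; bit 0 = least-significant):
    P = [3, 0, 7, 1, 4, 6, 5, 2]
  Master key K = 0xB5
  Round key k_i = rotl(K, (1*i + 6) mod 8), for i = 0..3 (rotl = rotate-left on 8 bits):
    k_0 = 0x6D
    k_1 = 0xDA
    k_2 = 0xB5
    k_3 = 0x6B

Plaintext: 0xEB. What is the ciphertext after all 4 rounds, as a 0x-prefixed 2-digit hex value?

s_0 = plaintext = 0xEB
s_1 = Round(s_0, k_0) = 0xE2
s_2 = Round(s_1, k_1) = 0x57
s_3 = Round(s_2, k_2) = 0xAC
s_4 = Round(s_3, k_3) = 0x2E

0x2E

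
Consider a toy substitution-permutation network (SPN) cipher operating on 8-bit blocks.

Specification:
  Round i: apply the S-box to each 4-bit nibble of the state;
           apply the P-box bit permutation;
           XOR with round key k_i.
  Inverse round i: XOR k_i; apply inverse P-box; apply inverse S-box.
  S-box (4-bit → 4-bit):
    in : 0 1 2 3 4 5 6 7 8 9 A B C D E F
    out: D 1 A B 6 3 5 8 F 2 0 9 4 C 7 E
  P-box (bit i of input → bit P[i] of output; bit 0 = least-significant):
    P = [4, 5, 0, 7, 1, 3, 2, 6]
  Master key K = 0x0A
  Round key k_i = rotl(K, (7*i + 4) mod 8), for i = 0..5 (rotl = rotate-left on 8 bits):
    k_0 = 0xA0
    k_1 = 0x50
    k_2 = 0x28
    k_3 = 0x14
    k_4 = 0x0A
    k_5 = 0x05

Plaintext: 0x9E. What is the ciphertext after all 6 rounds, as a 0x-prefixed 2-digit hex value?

s_0 = plaintext = 0x9E
s_1 = Round(s_0, k_0) = 0x99
s_2 = Round(s_1, k_1) = 0x78
s_3 = Round(s_2, k_2) = 0xD9
s_4 = Round(s_3, k_3) = 0x70
s_5 = Round(s_4, k_4) = 0xDB
s_6 = Round(s_5, k_5) = 0xD1

0xD1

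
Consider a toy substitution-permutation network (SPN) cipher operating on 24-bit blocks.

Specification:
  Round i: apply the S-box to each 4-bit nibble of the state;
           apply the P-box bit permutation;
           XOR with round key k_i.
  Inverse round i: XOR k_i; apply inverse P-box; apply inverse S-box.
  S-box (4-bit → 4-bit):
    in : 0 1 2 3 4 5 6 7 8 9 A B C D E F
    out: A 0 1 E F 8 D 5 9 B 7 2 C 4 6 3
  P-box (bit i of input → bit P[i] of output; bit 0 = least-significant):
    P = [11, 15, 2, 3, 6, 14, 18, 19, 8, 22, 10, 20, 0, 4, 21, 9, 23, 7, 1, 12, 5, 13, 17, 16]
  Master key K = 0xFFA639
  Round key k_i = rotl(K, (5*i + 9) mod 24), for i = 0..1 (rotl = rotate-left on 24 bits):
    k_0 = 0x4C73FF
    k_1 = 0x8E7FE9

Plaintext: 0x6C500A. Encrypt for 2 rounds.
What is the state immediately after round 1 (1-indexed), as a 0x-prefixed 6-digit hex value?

s_0 = plaintext = 0x6C500A
s_1 = Round(s_0, k_0) = 0x17A9D9
s_2 = Round(s_1, k_1) = 0x7AF6F2

0x17A9D9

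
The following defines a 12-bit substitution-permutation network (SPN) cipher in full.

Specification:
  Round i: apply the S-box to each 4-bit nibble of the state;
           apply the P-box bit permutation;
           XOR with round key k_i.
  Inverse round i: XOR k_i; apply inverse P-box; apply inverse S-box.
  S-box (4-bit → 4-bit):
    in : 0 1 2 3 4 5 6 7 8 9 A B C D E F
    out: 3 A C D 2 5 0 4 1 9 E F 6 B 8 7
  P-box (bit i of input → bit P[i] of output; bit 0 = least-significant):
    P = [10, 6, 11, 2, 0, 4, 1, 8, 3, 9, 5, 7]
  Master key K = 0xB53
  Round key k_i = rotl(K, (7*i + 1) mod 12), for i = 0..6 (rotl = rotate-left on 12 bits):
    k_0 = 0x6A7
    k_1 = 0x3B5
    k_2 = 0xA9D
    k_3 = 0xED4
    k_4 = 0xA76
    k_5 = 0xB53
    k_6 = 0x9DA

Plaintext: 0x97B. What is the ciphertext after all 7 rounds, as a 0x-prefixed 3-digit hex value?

s_0 = plaintext = 0x97B
s_1 = Round(s_0, k_0) = 0xA69
s_2 = Round(s_1, k_1) = 0x511
s_3 = Round(s_2, k_2) = 0xBE1
s_4 = Round(s_3, k_3) = 0xD38
s_5 = Round(s_4, k_4) = 0xDFD
s_6 = Round(s_5, k_5) = 0xD8C
s_7 = Round(s_6, k_6) = 0x313

0x313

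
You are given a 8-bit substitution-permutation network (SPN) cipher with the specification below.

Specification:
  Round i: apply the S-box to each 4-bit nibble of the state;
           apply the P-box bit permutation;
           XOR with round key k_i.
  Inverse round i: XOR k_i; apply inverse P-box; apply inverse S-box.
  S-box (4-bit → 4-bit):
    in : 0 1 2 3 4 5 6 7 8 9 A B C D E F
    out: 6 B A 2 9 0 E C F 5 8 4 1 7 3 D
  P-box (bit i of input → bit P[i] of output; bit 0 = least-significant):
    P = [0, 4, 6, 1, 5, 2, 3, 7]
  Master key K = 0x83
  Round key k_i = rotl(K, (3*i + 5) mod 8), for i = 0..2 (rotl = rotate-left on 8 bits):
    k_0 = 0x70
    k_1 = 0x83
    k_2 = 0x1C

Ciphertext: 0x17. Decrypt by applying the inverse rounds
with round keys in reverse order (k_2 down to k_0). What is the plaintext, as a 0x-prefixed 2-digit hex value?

s_0 = ciphertext = 0x17
s_1 = InvRound(s_0, k_2) = 0xB4
s_2 = InvRound(s_1, k_1) = 0xE1
s_3 = InvRound(s_2, k_0) = 0xAE

0xAE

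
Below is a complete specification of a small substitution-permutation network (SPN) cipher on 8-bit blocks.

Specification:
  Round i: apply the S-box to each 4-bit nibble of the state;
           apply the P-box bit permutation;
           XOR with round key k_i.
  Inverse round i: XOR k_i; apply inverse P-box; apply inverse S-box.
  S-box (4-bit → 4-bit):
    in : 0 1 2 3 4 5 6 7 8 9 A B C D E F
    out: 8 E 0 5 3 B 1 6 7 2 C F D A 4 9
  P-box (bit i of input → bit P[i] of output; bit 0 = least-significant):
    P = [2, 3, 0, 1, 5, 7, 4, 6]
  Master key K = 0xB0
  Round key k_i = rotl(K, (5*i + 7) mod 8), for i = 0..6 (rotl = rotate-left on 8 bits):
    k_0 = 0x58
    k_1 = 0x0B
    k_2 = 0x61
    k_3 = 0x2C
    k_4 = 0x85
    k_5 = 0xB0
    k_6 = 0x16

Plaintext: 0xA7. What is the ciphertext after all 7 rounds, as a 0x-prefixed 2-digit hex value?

0x95

s_0 = plaintext = 0xA7
s_1 = Round(s_0, k_0) = 0x01
s_2 = Round(s_1, k_1) = 0x40
s_3 = Round(s_2, k_2) = 0xC3
s_4 = Round(s_3, k_3) = 0x59
s_5 = Round(s_4, k_4) = 0x6D
s_6 = Round(s_5, k_5) = 0x9A
s_7 = Round(s_6, k_6) = 0x95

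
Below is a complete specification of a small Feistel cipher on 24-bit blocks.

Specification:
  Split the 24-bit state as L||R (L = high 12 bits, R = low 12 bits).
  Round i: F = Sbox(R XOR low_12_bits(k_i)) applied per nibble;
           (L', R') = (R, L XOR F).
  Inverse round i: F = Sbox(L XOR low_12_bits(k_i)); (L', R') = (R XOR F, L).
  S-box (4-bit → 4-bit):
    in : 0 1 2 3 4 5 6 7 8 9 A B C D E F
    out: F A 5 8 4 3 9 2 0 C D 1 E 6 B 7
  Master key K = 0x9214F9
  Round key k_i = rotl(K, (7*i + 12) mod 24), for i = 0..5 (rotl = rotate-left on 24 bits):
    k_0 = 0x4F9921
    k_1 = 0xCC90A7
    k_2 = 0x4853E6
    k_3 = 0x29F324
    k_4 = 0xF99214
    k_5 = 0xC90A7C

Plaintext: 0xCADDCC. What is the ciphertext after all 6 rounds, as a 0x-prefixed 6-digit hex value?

s_0 = plaintext = 0xCADDCC
s_1 = Round(s_0, k_0) = 0xDCC81B
s_2 = Round(s_1, k_1) = 0x81BDD2
s_3 = Round(s_2, k_2) = 0xDD239F
s_4 = Round(s_3, k_3) = 0x39F2C3
s_5 = Round(s_4, k_4) = 0x2C3CFD
s_6 = Round(s_5, k_5) = 0xCFDBC9

0xCFDBC9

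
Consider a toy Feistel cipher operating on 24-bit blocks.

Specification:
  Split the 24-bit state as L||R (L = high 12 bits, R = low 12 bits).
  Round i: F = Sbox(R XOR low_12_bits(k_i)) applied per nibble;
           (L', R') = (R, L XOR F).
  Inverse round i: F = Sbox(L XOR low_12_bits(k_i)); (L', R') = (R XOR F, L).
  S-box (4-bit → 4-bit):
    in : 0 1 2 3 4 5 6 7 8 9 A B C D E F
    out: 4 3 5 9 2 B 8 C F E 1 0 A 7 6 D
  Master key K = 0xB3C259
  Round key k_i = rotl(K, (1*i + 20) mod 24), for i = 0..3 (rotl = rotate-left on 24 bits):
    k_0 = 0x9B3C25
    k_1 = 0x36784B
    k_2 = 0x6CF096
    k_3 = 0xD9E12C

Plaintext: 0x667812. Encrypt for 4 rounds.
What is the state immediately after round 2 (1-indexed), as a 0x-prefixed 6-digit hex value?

s_0 = plaintext = 0x667812
s_1 = Round(s_0, k_0) = 0x8124FB
s_2 = Round(s_1, k_1) = 0x4FB216
s_3 = Round(s_2, k_2) = 0x21610F
s_4 = Round(s_3, k_3) = 0x10F64F

0x4FB216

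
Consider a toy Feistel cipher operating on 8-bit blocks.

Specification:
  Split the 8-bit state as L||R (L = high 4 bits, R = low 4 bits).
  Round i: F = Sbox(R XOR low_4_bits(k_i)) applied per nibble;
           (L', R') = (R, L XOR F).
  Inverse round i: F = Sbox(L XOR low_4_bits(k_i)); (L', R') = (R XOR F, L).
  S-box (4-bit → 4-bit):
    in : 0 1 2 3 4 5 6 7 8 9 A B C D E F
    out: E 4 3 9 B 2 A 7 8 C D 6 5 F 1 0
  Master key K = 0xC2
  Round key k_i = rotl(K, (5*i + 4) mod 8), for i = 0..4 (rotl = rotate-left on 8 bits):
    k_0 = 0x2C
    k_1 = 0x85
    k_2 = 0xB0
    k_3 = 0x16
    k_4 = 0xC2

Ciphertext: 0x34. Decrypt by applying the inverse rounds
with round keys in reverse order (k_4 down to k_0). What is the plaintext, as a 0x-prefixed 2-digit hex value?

s_0 = ciphertext = 0x34
s_1 = InvRound(s_0, k_4) = 0x03
s_2 = InvRound(s_1, k_3) = 0x90
s_3 = InvRound(s_2, k_2) = 0xC9
s_4 = InvRound(s_3, k_1) = 0x5C
s_5 = InvRound(s_4, k_0) = 0x05

0x05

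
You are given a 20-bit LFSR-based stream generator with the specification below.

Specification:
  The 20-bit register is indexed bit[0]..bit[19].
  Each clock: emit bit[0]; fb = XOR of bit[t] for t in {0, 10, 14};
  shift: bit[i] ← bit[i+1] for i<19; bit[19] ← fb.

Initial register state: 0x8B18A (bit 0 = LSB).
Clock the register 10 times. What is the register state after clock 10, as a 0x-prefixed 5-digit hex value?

reg_0 = 0x8B18A
clock 1: out=0, reg = 0x458C5
clock 2: out=1, reg = 0x22C62
clock 3: out=0, reg = 0x91631
clock 4: out=1, reg = 0x48B18
clock 5: out=0, reg = 0x2458C
clock 6: out=0, reg = 0x122C6
clock 7: out=0, reg = 0x09163
clock 8: out=1, reg = 0x848B1
clock 9: out=1, reg = 0x42458
clock 10: out=0, reg = 0xA122C

0xA122C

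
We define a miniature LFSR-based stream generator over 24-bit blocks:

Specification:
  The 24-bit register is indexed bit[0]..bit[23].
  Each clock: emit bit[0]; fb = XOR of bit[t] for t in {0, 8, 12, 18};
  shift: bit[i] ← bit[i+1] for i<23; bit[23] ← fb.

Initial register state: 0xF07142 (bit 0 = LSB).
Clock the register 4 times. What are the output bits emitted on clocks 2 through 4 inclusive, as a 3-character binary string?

reg_0 = 0xF07142
clock 1: out=0, reg = 0x7838A1
clock 2: out=1, reg = 0x3C1C50
clock 3: out=0, reg = 0x1E0E28
clock 4: out=0, reg = 0x8F0714

100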